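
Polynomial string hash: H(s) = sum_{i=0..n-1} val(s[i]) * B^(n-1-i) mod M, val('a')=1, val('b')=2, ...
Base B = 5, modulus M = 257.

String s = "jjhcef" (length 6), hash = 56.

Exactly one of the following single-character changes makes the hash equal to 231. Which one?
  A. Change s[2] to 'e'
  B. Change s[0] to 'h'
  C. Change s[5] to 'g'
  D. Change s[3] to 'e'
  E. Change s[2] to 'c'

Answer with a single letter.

Answer: B

Derivation:
Option A: s[2]='h'->'e', delta=(5-8)*5^3 mod 257 = 139, hash=56+139 mod 257 = 195
Option B: s[0]='j'->'h', delta=(8-10)*5^5 mod 257 = 175, hash=56+175 mod 257 = 231 <-- target
Option C: s[5]='f'->'g', delta=(7-6)*5^0 mod 257 = 1, hash=56+1 mod 257 = 57
Option D: s[3]='c'->'e', delta=(5-3)*5^2 mod 257 = 50, hash=56+50 mod 257 = 106
Option E: s[2]='h'->'c', delta=(3-8)*5^3 mod 257 = 146, hash=56+146 mod 257 = 202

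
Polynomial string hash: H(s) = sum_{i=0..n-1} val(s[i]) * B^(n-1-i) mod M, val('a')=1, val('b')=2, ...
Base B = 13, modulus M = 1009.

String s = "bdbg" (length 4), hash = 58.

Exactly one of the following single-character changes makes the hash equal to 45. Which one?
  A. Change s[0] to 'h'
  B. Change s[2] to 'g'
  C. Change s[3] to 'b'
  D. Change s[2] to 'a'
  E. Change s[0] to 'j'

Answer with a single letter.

Answer: D

Derivation:
Option A: s[0]='b'->'h', delta=(8-2)*13^3 mod 1009 = 65, hash=58+65 mod 1009 = 123
Option B: s[2]='b'->'g', delta=(7-2)*13^1 mod 1009 = 65, hash=58+65 mod 1009 = 123
Option C: s[3]='g'->'b', delta=(2-7)*13^0 mod 1009 = 1004, hash=58+1004 mod 1009 = 53
Option D: s[2]='b'->'a', delta=(1-2)*13^1 mod 1009 = 996, hash=58+996 mod 1009 = 45 <-- target
Option E: s[0]='b'->'j', delta=(10-2)*13^3 mod 1009 = 423, hash=58+423 mod 1009 = 481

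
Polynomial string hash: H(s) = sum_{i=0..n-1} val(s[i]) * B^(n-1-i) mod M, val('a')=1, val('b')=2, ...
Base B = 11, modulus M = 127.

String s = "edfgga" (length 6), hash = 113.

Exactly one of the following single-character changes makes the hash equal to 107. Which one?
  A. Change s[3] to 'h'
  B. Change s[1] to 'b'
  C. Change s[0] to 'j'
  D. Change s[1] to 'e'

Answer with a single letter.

Option A: s[3]='g'->'h', delta=(8-7)*11^2 mod 127 = 121, hash=113+121 mod 127 = 107 <-- target
Option B: s[1]='d'->'b', delta=(2-4)*11^4 mod 127 = 55, hash=113+55 mod 127 = 41
Option C: s[0]='e'->'j', delta=(10-5)*11^5 mod 127 = 75, hash=113+75 mod 127 = 61
Option D: s[1]='d'->'e', delta=(5-4)*11^4 mod 127 = 36, hash=113+36 mod 127 = 22

Answer: A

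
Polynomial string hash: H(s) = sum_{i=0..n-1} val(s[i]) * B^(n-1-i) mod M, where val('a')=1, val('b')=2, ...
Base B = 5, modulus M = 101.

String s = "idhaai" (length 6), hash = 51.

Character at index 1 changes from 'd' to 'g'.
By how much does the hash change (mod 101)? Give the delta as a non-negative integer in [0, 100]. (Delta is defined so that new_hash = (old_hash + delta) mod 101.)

Delta formula: (val(new) - val(old)) * B^(n-1-k) mod M
  val('g') - val('d') = 7 - 4 = 3
  B^(n-1-k) = 5^4 mod 101 = 19
  Delta = 3 * 19 mod 101 = 57

Answer: 57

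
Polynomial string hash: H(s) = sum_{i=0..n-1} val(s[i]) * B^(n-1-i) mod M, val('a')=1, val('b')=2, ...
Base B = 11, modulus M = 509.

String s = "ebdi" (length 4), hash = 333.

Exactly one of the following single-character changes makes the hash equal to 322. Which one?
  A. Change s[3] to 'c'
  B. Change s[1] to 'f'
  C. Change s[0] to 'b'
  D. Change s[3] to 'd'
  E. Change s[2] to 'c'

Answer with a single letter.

Option A: s[3]='i'->'c', delta=(3-9)*11^0 mod 509 = 503, hash=333+503 mod 509 = 327
Option B: s[1]='b'->'f', delta=(6-2)*11^2 mod 509 = 484, hash=333+484 mod 509 = 308
Option C: s[0]='e'->'b', delta=(2-5)*11^3 mod 509 = 79, hash=333+79 mod 509 = 412
Option D: s[3]='i'->'d', delta=(4-9)*11^0 mod 509 = 504, hash=333+504 mod 509 = 328
Option E: s[2]='d'->'c', delta=(3-4)*11^1 mod 509 = 498, hash=333+498 mod 509 = 322 <-- target

Answer: E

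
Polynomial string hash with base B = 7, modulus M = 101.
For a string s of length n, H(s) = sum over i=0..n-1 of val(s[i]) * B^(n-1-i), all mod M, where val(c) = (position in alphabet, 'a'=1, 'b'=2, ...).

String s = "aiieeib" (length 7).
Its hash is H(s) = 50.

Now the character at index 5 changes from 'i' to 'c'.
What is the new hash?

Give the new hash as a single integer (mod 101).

Answer: 8

Derivation:
val('i') = 9, val('c') = 3
Position k = 5, exponent = n-1-k = 1
B^1 mod M = 7^1 mod 101 = 7
Delta = (3 - 9) * 7 mod 101 = 59
New hash = (50 + 59) mod 101 = 8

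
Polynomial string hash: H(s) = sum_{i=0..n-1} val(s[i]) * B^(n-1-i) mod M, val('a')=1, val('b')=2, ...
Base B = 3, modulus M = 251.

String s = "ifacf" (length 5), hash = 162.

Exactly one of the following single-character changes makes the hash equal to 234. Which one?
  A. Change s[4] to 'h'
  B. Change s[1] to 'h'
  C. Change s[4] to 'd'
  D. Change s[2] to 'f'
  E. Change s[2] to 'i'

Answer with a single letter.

Option A: s[4]='f'->'h', delta=(8-6)*3^0 mod 251 = 2, hash=162+2 mod 251 = 164
Option B: s[1]='f'->'h', delta=(8-6)*3^3 mod 251 = 54, hash=162+54 mod 251 = 216
Option C: s[4]='f'->'d', delta=(4-6)*3^0 mod 251 = 249, hash=162+249 mod 251 = 160
Option D: s[2]='a'->'f', delta=(6-1)*3^2 mod 251 = 45, hash=162+45 mod 251 = 207
Option E: s[2]='a'->'i', delta=(9-1)*3^2 mod 251 = 72, hash=162+72 mod 251 = 234 <-- target

Answer: E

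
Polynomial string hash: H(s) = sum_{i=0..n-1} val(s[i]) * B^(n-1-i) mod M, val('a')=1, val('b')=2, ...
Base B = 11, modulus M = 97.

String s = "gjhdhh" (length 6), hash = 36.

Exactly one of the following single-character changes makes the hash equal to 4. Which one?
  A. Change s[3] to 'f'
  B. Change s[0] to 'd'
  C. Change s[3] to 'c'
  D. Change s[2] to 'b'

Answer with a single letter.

Option A: s[3]='d'->'f', delta=(6-4)*11^2 mod 97 = 48, hash=36+48 mod 97 = 84
Option B: s[0]='g'->'d', delta=(4-7)*11^5 mod 97 = 4, hash=36+4 mod 97 = 40
Option C: s[3]='d'->'c', delta=(3-4)*11^2 mod 97 = 73, hash=36+73 mod 97 = 12
Option D: s[2]='h'->'b', delta=(2-8)*11^3 mod 97 = 65, hash=36+65 mod 97 = 4 <-- target

Answer: D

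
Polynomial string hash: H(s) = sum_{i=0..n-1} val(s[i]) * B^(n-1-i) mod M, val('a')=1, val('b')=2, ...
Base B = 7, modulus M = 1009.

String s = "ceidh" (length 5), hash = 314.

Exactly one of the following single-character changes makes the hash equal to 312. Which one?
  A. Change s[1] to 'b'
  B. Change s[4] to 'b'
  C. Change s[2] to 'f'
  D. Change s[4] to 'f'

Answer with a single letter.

Answer: D

Derivation:
Option A: s[1]='e'->'b', delta=(2-5)*7^3 mod 1009 = 989, hash=314+989 mod 1009 = 294
Option B: s[4]='h'->'b', delta=(2-8)*7^0 mod 1009 = 1003, hash=314+1003 mod 1009 = 308
Option C: s[2]='i'->'f', delta=(6-9)*7^2 mod 1009 = 862, hash=314+862 mod 1009 = 167
Option D: s[4]='h'->'f', delta=(6-8)*7^0 mod 1009 = 1007, hash=314+1007 mod 1009 = 312 <-- target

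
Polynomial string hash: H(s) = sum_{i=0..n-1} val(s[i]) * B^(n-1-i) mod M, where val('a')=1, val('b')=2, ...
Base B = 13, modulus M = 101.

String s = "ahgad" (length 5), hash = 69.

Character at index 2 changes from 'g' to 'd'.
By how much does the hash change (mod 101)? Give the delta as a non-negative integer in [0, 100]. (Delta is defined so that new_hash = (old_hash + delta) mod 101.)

Answer: 99

Derivation:
Delta formula: (val(new) - val(old)) * B^(n-1-k) mod M
  val('d') - val('g') = 4 - 7 = -3
  B^(n-1-k) = 13^2 mod 101 = 68
  Delta = -3 * 68 mod 101 = 99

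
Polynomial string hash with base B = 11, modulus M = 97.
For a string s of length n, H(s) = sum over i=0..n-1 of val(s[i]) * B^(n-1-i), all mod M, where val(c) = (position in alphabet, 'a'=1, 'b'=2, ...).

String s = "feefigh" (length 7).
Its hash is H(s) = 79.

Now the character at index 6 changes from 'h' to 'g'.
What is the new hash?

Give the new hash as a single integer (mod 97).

val('h') = 8, val('g') = 7
Position k = 6, exponent = n-1-k = 0
B^0 mod M = 11^0 mod 97 = 1
Delta = (7 - 8) * 1 mod 97 = 96
New hash = (79 + 96) mod 97 = 78

Answer: 78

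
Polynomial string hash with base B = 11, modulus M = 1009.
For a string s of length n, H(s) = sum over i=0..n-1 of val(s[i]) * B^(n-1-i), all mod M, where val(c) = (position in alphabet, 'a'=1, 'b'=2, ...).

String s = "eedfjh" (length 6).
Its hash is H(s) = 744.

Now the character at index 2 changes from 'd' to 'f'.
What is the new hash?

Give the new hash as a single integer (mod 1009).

Answer: 379

Derivation:
val('d') = 4, val('f') = 6
Position k = 2, exponent = n-1-k = 3
B^3 mod M = 11^3 mod 1009 = 322
Delta = (6 - 4) * 322 mod 1009 = 644
New hash = (744 + 644) mod 1009 = 379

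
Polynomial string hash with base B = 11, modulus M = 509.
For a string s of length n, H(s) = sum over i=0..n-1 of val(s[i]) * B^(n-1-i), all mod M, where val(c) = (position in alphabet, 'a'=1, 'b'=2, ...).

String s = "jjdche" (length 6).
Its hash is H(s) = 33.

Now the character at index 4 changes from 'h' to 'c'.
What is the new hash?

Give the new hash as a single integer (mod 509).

Answer: 487

Derivation:
val('h') = 8, val('c') = 3
Position k = 4, exponent = n-1-k = 1
B^1 mod M = 11^1 mod 509 = 11
Delta = (3 - 8) * 11 mod 509 = 454
New hash = (33 + 454) mod 509 = 487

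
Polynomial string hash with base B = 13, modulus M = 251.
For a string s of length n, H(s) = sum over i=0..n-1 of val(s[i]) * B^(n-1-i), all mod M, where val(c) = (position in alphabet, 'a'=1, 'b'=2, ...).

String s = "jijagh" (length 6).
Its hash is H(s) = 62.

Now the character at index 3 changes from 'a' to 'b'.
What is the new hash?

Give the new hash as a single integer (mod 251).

val('a') = 1, val('b') = 2
Position k = 3, exponent = n-1-k = 2
B^2 mod M = 13^2 mod 251 = 169
Delta = (2 - 1) * 169 mod 251 = 169
New hash = (62 + 169) mod 251 = 231

Answer: 231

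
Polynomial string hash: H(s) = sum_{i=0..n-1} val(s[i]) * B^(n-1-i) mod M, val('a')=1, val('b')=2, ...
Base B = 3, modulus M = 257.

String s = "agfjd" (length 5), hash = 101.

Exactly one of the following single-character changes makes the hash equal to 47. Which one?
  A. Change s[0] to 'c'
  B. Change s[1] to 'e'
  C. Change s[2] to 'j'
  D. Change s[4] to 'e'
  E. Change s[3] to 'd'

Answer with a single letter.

Answer: B

Derivation:
Option A: s[0]='a'->'c', delta=(3-1)*3^4 mod 257 = 162, hash=101+162 mod 257 = 6
Option B: s[1]='g'->'e', delta=(5-7)*3^3 mod 257 = 203, hash=101+203 mod 257 = 47 <-- target
Option C: s[2]='f'->'j', delta=(10-6)*3^2 mod 257 = 36, hash=101+36 mod 257 = 137
Option D: s[4]='d'->'e', delta=(5-4)*3^0 mod 257 = 1, hash=101+1 mod 257 = 102
Option E: s[3]='j'->'d', delta=(4-10)*3^1 mod 257 = 239, hash=101+239 mod 257 = 83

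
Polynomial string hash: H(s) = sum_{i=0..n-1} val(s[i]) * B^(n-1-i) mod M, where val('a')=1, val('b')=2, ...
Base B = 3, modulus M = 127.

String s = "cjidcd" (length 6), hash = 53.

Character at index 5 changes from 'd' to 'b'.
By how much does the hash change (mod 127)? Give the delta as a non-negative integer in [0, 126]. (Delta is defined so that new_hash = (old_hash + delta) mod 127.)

Answer: 125

Derivation:
Delta formula: (val(new) - val(old)) * B^(n-1-k) mod M
  val('b') - val('d') = 2 - 4 = -2
  B^(n-1-k) = 3^0 mod 127 = 1
  Delta = -2 * 1 mod 127 = 125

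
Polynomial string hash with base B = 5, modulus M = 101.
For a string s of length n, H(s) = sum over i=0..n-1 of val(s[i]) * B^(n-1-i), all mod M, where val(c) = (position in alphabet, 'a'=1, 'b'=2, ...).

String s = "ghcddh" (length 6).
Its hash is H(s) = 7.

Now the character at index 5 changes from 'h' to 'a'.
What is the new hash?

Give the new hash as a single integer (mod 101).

Answer: 0

Derivation:
val('h') = 8, val('a') = 1
Position k = 5, exponent = n-1-k = 0
B^0 mod M = 5^0 mod 101 = 1
Delta = (1 - 8) * 1 mod 101 = 94
New hash = (7 + 94) mod 101 = 0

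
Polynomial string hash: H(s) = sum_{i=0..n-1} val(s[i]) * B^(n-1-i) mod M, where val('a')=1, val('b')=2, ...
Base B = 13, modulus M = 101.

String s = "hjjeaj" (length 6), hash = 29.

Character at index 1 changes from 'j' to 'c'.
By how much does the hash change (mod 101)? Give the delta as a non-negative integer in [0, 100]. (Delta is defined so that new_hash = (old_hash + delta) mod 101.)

Answer: 53

Derivation:
Delta formula: (val(new) - val(old)) * B^(n-1-k) mod M
  val('c') - val('j') = 3 - 10 = -7
  B^(n-1-k) = 13^4 mod 101 = 79
  Delta = -7 * 79 mod 101 = 53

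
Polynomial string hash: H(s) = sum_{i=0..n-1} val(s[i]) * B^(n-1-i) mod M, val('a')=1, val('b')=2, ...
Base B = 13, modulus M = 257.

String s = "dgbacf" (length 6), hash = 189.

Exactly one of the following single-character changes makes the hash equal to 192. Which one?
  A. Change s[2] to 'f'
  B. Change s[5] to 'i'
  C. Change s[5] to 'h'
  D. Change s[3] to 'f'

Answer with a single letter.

Answer: B

Derivation:
Option A: s[2]='b'->'f', delta=(6-2)*13^3 mod 257 = 50, hash=189+50 mod 257 = 239
Option B: s[5]='f'->'i', delta=(9-6)*13^0 mod 257 = 3, hash=189+3 mod 257 = 192 <-- target
Option C: s[5]='f'->'h', delta=(8-6)*13^0 mod 257 = 2, hash=189+2 mod 257 = 191
Option D: s[3]='a'->'f', delta=(6-1)*13^2 mod 257 = 74, hash=189+74 mod 257 = 6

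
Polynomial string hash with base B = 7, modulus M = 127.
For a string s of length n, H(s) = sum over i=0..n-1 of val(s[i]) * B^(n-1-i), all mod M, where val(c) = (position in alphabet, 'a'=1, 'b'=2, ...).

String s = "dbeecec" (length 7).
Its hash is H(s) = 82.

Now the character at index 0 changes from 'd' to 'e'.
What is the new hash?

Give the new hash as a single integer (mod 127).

val('d') = 4, val('e') = 5
Position k = 0, exponent = n-1-k = 6
B^6 mod M = 7^6 mod 127 = 47
Delta = (5 - 4) * 47 mod 127 = 47
New hash = (82 + 47) mod 127 = 2

Answer: 2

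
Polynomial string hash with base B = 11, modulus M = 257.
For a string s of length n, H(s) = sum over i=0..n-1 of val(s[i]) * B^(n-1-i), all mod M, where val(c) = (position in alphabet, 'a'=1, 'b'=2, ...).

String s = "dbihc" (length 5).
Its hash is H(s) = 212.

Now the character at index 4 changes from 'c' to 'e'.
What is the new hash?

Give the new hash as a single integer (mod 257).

Answer: 214

Derivation:
val('c') = 3, val('e') = 5
Position k = 4, exponent = n-1-k = 0
B^0 mod M = 11^0 mod 257 = 1
Delta = (5 - 3) * 1 mod 257 = 2
New hash = (212 + 2) mod 257 = 214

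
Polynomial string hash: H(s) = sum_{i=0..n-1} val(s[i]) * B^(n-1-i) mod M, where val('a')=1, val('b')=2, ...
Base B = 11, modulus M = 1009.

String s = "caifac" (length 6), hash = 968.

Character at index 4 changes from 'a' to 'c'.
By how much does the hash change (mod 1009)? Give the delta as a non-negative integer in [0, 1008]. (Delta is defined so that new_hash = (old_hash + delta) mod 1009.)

Answer: 22

Derivation:
Delta formula: (val(new) - val(old)) * B^(n-1-k) mod M
  val('c') - val('a') = 3 - 1 = 2
  B^(n-1-k) = 11^1 mod 1009 = 11
  Delta = 2 * 11 mod 1009 = 22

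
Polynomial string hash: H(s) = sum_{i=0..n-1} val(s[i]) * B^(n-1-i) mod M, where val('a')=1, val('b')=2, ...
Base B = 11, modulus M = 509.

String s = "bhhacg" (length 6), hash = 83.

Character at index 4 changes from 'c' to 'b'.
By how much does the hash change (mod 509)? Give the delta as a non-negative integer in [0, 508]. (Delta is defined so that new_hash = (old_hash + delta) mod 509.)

Delta formula: (val(new) - val(old)) * B^(n-1-k) mod M
  val('b') - val('c') = 2 - 3 = -1
  B^(n-1-k) = 11^1 mod 509 = 11
  Delta = -1 * 11 mod 509 = 498

Answer: 498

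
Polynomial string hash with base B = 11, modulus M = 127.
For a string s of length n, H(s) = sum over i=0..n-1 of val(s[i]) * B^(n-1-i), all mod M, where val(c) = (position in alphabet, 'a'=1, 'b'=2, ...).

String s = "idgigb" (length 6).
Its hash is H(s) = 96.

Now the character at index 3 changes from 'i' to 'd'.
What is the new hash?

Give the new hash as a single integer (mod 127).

Answer: 126

Derivation:
val('i') = 9, val('d') = 4
Position k = 3, exponent = n-1-k = 2
B^2 mod M = 11^2 mod 127 = 121
Delta = (4 - 9) * 121 mod 127 = 30
New hash = (96 + 30) mod 127 = 126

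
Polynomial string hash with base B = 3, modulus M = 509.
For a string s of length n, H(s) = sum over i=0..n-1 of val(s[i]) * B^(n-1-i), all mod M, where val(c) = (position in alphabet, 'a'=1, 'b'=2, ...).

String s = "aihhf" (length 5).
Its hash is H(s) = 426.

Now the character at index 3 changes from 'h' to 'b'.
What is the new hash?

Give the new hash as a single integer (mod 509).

Answer: 408

Derivation:
val('h') = 8, val('b') = 2
Position k = 3, exponent = n-1-k = 1
B^1 mod M = 3^1 mod 509 = 3
Delta = (2 - 8) * 3 mod 509 = 491
New hash = (426 + 491) mod 509 = 408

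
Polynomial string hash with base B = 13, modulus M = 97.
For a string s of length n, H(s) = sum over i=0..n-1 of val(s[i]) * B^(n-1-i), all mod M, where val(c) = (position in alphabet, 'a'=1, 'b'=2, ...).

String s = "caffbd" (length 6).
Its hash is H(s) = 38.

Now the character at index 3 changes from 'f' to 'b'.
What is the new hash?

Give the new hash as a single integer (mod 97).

val('f') = 6, val('b') = 2
Position k = 3, exponent = n-1-k = 2
B^2 mod M = 13^2 mod 97 = 72
Delta = (2 - 6) * 72 mod 97 = 3
New hash = (38 + 3) mod 97 = 41

Answer: 41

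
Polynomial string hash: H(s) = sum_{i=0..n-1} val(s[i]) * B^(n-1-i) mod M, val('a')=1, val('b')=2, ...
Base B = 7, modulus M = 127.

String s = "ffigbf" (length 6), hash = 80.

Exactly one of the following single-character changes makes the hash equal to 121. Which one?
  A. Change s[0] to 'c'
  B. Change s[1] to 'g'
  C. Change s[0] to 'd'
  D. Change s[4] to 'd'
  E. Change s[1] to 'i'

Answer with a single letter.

Answer: C

Derivation:
Option A: s[0]='f'->'c', delta=(3-6)*7^5 mod 127 = 125, hash=80+125 mod 127 = 78
Option B: s[1]='f'->'g', delta=(7-6)*7^4 mod 127 = 115, hash=80+115 mod 127 = 68
Option C: s[0]='f'->'d', delta=(4-6)*7^5 mod 127 = 41, hash=80+41 mod 127 = 121 <-- target
Option D: s[4]='b'->'d', delta=(4-2)*7^1 mod 127 = 14, hash=80+14 mod 127 = 94
Option E: s[1]='f'->'i', delta=(9-6)*7^4 mod 127 = 91, hash=80+91 mod 127 = 44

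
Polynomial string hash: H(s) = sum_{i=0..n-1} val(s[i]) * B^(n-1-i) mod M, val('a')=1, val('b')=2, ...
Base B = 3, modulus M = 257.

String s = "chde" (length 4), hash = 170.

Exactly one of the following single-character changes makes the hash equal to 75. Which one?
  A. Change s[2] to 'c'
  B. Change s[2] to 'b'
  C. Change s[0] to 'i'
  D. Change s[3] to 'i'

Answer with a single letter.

Answer: C

Derivation:
Option A: s[2]='d'->'c', delta=(3-4)*3^1 mod 257 = 254, hash=170+254 mod 257 = 167
Option B: s[2]='d'->'b', delta=(2-4)*3^1 mod 257 = 251, hash=170+251 mod 257 = 164
Option C: s[0]='c'->'i', delta=(9-3)*3^3 mod 257 = 162, hash=170+162 mod 257 = 75 <-- target
Option D: s[3]='e'->'i', delta=(9-5)*3^0 mod 257 = 4, hash=170+4 mod 257 = 174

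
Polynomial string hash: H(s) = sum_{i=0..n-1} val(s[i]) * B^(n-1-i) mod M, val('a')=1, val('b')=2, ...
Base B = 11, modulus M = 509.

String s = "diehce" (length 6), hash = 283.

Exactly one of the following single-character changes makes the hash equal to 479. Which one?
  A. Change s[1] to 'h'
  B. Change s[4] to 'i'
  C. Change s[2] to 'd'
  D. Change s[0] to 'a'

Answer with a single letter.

Option A: s[1]='i'->'h', delta=(8-9)*11^4 mod 509 = 120, hash=283+120 mod 509 = 403
Option B: s[4]='c'->'i', delta=(9-3)*11^1 mod 509 = 66, hash=283+66 mod 509 = 349
Option C: s[2]='e'->'d', delta=(4-5)*11^3 mod 509 = 196, hash=283+196 mod 509 = 479 <-- target
Option D: s[0]='d'->'a', delta=(1-4)*11^5 mod 509 = 397, hash=283+397 mod 509 = 171

Answer: C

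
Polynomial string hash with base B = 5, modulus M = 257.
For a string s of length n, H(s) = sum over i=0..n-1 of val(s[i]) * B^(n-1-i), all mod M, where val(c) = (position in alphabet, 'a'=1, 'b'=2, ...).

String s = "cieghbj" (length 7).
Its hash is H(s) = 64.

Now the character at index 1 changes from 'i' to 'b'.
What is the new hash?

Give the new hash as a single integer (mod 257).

val('i') = 9, val('b') = 2
Position k = 1, exponent = n-1-k = 5
B^5 mod M = 5^5 mod 257 = 41
Delta = (2 - 9) * 41 mod 257 = 227
New hash = (64 + 227) mod 257 = 34

Answer: 34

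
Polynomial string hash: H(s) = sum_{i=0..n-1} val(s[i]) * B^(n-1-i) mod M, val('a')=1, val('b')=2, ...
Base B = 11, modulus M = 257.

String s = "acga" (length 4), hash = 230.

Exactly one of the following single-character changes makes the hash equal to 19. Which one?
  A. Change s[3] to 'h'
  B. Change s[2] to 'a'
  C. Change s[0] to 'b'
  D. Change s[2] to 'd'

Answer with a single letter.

Option A: s[3]='a'->'h', delta=(8-1)*11^0 mod 257 = 7, hash=230+7 mod 257 = 237
Option B: s[2]='g'->'a', delta=(1-7)*11^1 mod 257 = 191, hash=230+191 mod 257 = 164
Option C: s[0]='a'->'b', delta=(2-1)*11^3 mod 257 = 46, hash=230+46 mod 257 = 19 <-- target
Option D: s[2]='g'->'d', delta=(4-7)*11^1 mod 257 = 224, hash=230+224 mod 257 = 197

Answer: C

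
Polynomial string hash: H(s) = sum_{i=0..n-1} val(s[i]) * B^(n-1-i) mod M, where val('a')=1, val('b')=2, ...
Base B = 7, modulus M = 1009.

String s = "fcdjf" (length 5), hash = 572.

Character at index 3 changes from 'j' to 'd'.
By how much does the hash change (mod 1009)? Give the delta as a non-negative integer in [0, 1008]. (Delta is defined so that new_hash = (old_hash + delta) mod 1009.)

Delta formula: (val(new) - val(old)) * B^(n-1-k) mod M
  val('d') - val('j') = 4 - 10 = -6
  B^(n-1-k) = 7^1 mod 1009 = 7
  Delta = -6 * 7 mod 1009 = 967

Answer: 967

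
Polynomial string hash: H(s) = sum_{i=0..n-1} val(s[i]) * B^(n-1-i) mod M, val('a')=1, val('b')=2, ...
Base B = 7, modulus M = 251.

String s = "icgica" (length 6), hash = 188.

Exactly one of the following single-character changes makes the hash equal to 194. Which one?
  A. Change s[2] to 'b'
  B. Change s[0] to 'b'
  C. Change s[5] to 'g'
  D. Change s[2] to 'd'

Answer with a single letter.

Answer: C

Derivation:
Option A: s[2]='g'->'b', delta=(2-7)*7^3 mod 251 = 42, hash=188+42 mod 251 = 230
Option B: s[0]='i'->'b', delta=(2-9)*7^5 mod 251 = 70, hash=188+70 mod 251 = 7
Option C: s[5]='a'->'g', delta=(7-1)*7^0 mod 251 = 6, hash=188+6 mod 251 = 194 <-- target
Option D: s[2]='g'->'d', delta=(4-7)*7^3 mod 251 = 226, hash=188+226 mod 251 = 163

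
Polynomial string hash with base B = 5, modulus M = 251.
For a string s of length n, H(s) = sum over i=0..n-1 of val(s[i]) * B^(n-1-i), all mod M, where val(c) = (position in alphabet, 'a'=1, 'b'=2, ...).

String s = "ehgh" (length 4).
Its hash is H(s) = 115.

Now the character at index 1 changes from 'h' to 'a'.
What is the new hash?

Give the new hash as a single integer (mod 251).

val('h') = 8, val('a') = 1
Position k = 1, exponent = n-1-k = 2
B^2 mod M = 5^2 mod 251 = 25
Delta = (1 - 8) * 25 mod 251 = 76
New hash = (115 + 76) mod 251 = 191

Answer: 191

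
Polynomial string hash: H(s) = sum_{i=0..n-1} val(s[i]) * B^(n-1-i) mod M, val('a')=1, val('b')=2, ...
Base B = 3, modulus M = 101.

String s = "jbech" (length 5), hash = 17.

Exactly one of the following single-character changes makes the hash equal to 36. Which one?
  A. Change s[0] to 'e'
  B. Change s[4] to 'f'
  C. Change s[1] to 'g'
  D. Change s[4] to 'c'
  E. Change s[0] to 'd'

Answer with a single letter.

Answer: E

Derivation:
Option A: s[0]='j'->'e', delta=(5-10)*3^4 mod 101 = 100, hash=17+100 mod 101 = 16
Option B: s[4]='h'->'f', delta=(6-8)*3^0 mod 101 = 99, hash=17+99 mod 101 = 15
Option C: s[1]='b'->'g', delta=(7-2)*3^3 mod 101 = 34, hash=17+34 mod 101 = 51
Option D: s[4]='h'->'c', delta=(3-8)*3^0 mod 101 = 96, hash=17+96 mod 101 = 12
Option E: s[0]='j'->'d', delta=(4-10)*3^4 mod 101 = 19, hash=17+19 mod 101 = 36 <-- target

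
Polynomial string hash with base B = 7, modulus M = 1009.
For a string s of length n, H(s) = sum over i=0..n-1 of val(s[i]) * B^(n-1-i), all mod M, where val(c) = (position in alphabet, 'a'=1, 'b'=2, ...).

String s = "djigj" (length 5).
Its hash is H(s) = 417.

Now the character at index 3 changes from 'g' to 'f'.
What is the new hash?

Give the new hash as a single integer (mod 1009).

Answer: 410

Derivation:
val('g') = 7, val('f') = 6
Position k = 3, exponent = n-1-k = 1
B^1 mod M = 7^1 mod 1009 = 7
Delta = (6 - 7) * 7 mod 1009 = 1002
New hash = (417 + 1002) mod 1009 = 410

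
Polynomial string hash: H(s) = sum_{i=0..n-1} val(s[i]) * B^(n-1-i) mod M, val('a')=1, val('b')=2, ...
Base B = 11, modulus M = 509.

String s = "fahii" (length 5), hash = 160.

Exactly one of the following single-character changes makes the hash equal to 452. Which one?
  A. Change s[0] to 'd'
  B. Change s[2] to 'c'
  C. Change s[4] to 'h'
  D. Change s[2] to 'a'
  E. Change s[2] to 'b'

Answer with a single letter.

Answer: E

Derivation:
Option A: s[0]='f'->'d', delta=(4-6)*11^4 mod 509 = 240, hash=160+240 mod 509 = 400
Option B: s[2]='h'->'c', delta=(3-8)*11^2 mod 509 = 413, hash=160+413 mod 509 = 64
Option C: s[4]='i'->'h', delta=(8-9)*11^0 mod 509 = 508, hash=160+508 mod 509 = 159
Option D: s[2]='h'->'a', delta=(1-8)*11^2 mod 509 = 171, hash=160+171 mod 509 = 331
Option E: s[2]='h'->'b', delta=(2-8)*11^2 mod 509 = 292, hash=160+292 mod 509 = 452 <-- target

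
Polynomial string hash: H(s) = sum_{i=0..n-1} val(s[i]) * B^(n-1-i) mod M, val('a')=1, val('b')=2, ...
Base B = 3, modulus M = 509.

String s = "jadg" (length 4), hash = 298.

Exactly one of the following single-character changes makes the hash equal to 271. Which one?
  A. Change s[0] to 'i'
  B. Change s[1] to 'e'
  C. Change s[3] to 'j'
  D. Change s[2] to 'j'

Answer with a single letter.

Answer: A

Derivation:
Option A: s[0]='j'->'i', delta=(9-10)*3^3 mod 509 = 482, hash=298+482 mod 509 = 271 <-- target
Option B: s[1]='a'->'e', delta=(5-1)*3^2 mod 509 = 36, hash=298+36 mod 509 = 334
Option C: s[3]='g'->'j', delta=(10-7)*3^0 mod 509 = 3, hash=298+3 mod 509 = 301
Option D: s[2]='d'->'j', delta=(10-4)*3^1 mod 509 = 18, hash=298+18 mod 509 = 316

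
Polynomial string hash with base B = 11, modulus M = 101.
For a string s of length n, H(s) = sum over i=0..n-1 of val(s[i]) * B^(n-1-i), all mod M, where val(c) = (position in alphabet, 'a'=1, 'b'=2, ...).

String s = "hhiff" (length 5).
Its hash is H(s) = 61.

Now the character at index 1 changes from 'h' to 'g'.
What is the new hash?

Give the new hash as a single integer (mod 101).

val('h') = 8, val('g') = 7
Position k = 1, exponent = n-1-k = 3
B^3 mod M = 11^3 mod 101 = 18
Delta = (7 - 8) * 18 mod 101 = 83
New hash = (61 + 83) mod 101 = 43

Answer: 43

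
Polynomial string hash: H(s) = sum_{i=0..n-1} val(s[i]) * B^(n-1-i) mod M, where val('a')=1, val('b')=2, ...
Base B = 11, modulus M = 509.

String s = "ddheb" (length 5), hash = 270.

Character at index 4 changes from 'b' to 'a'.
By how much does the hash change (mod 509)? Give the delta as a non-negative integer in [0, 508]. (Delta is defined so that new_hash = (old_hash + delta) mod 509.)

Answer: 508

Derivation:
Delta formula: (val(new) - val(old)) * B^(n-1-k) mod M
  val('a') - val('b') = 1 - 2 = -1
  B^(n-1-k) = 11^0 mod 509 = 1
  Delta = -1 * 1 mod 509 = 508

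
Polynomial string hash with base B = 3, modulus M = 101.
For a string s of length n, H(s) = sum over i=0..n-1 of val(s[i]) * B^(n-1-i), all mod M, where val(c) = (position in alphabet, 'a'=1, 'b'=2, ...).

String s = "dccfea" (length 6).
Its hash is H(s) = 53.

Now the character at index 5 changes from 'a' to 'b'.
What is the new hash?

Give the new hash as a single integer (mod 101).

Answer: 54

Derivation:
val('a') = 1, val('b') = 2
Position k = 5, exponent = n-1-k = 0
B^0 mod M = 3^0 mod 101 = 1
Delta = (2 - 1) * 1 mod 101 = 1
New hash = (53 + 1) mod 101 = 54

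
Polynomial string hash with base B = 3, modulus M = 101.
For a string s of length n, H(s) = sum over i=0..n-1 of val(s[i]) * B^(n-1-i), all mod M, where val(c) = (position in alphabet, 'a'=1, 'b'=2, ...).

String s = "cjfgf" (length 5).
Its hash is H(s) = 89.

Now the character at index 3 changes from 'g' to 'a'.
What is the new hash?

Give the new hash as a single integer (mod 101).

val('g') = 7, val('a') = 1
Position k = 3, exponent = n-1-k = 1
B^1 mod M = 3^1 mod 101 = 3
Delta = (1 - 7) * 3 mod 101 = 83
New hash = (89 + 83) mod 101 = 71

Answer: 71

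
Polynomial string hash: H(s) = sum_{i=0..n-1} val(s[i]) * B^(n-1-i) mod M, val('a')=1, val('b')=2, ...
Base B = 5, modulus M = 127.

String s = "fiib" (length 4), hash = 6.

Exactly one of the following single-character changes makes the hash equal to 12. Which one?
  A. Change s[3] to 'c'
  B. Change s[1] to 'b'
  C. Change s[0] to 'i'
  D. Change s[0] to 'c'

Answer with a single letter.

Option A: s[3]='b'->'c', delta=(3-2)*5^0 mod 127 = 1, hash=6+1 mod 127 = 7
Option B: s[1]='i'->'b', delta=(2-9)*5^2 mod 127 = 79, hash=6+79 mod 127 = 85
Option C: s[0]='f'->'i', delta=(9-6)*5^3 mod 127 = 121, hash=6+121 mod 127 = 0
Option D: s[0]='f'->'c', delta=(3-6)*5^3 mod 127 = 6, hash=6+6 mod 127 = 12 <-- target

Answer: D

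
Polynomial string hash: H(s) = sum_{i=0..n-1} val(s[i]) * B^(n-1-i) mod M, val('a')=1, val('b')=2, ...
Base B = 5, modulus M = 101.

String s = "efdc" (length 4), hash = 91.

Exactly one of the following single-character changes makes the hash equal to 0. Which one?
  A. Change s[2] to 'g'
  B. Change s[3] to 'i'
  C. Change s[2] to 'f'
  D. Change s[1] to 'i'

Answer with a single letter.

Answer: C

Derivation:
Option A: s[2]='d'->'g', delta=(7-4)*5^1 mod 101 = 15, hash=91+15 mod 101 = 5
Option B: s[3]='c'->'i', delta=(9-3)*5^0 mod 101 = 6, hash=91+6 mod 101 = 97
Option C: s[2]='d'->'f', delta=(6-4)*5^1 mod 101 = 10, hash=91+10 mod 101 = 0 <-- target
Option D: s[1]='f'->'i', delta=(9-6)*5^2 mod 101 = 75, hash=91+75 mod 101 = 65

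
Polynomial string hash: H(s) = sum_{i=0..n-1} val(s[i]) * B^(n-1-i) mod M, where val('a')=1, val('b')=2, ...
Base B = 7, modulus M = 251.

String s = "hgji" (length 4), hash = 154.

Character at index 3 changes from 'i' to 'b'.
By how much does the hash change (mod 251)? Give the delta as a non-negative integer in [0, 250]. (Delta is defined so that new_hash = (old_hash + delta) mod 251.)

Answer: 244

Derivation:
Delta formula: (val(new) - val(old)) * B^(n-1-k) mod M
  val('b') - val('i') = 2 - 9 = -7
  B^(n-1-k) = 7^0 mod 251 = 1
  Delta = -7 * 1 mod 251 = 244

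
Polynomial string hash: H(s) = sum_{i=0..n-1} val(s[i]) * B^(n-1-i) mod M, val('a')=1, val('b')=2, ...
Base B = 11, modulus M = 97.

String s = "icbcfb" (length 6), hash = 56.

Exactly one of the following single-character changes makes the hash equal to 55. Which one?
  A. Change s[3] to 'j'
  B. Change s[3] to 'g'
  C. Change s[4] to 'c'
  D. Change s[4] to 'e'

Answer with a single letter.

Option A: s[3]='c'->'j', delta=(10-3)*11^2 mod 97 = 71, hash=56+71 mod 97 = 30
Option B: s[3]='c'->'g', delta=(7-3)*11^2 mod 97 = 96, hash=56+96 mod 97 = 55 <-- target
Option C: s[4]='f'->'c', delta=(3-6)*11^1 mod 97 = 64, hash=56+64 mod 97 = 23
Option D: s[4]='f'->'e', delta=(5-6)*11^1 mod 97 = 86, hash=56+86 mod 97 = 45

Answer: B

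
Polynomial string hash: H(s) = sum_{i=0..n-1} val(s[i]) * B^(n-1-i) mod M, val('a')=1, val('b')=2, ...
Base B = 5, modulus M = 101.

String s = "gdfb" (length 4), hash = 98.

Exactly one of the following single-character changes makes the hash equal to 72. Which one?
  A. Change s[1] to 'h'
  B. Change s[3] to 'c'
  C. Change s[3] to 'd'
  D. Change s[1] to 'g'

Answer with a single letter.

Option A: s[1]='d'->'h', delta=(8-4)*5^2 mod 101 = 100, hash=98+100 mod 101 = 97
Option B: s[3]='b'->'c', delta=(3-2)*5^0 mod 101 = 1, hash=98+1 mod 101 = 99
Option C: s[3]='b'->'d', delta=(4-2)*5^0 mod 101 = 2, hash=98+2 mod 101 = 100
Option D: s[1]='d'->'g', delta=(7-4)*5^2 mod 101 = 75, hash=98+75 mod 101 = 72 <-- target

Answer: D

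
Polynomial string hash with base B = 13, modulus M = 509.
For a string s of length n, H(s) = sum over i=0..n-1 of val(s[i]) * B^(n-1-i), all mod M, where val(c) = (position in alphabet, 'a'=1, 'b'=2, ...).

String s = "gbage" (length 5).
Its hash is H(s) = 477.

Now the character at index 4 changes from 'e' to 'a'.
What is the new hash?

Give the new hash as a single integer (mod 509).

val('e') = 5, val('a') = 1
Position k = 4, exponent = n-1-k = 0
B^0 mod M = 13^0 mod 509 = 1
Delta = (1 - 5) * 1 mod 509 = 505
New hash = (477 + 505) mod 509 = 473

Answer: 473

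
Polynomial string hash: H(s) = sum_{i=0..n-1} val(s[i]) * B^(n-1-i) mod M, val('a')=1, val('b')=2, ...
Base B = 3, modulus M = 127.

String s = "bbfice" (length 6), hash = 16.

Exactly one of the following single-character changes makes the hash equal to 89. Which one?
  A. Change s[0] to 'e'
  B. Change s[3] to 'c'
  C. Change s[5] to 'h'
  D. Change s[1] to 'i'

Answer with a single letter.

Option A: s[0]='b'->'e', delta=(5-2)*3^5 mod 127 = 94, hash=16+94 mod 127 = 110
Option B: s[3]='i'->'c', delta=(3-9)*3^2 mod 127 = 73, hash=16+73 mod 127 = 89 <-- target
Option C: s[5]='e'->'h', delta=(8-5)*3^0 mod 127 = 3, hash=16+3 mod 127 = 19
Option D: s[1]='b'->'i', delta=(9-2)*3^4 mod 127 = 59, hash=16+59 mod 127 = 75

Answer: B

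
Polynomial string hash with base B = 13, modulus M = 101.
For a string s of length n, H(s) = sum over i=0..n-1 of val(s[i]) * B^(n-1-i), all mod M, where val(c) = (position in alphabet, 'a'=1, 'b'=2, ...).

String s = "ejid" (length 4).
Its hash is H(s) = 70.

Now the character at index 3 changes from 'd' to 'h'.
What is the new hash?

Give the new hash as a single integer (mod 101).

val('d') = 4, val('h') = 8
Position k = 3, exponent = n-1-k = 0
B^0 mod M = 13^0 mod 101 = 1
Delta = (8 - 4) * 1 mod 101 = 4
New hash = (70 + 4) mod 101 = 74

Answer: 74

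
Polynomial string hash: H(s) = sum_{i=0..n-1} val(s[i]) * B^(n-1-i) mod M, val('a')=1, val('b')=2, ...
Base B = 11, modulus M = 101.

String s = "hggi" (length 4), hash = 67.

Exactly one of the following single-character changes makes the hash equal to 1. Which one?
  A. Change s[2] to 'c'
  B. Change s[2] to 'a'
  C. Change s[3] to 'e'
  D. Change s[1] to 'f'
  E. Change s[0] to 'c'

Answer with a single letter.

Option A: s[2]='g'->'c', delta=(3-7)*11^1 mod 101 = 57, hash=67+57 mod 101 = 23
Option B: s[2]='g'->'a', delta=(1-7)*11^1 mod 101 = 35, hash=67+35 mod 101 = 1 <-- target
Option C: s[3]='i'->'e', delta=(5-9)*11^0 mod 101 = 97, hash=67+97 mod 101 = 63
Option D: s[1]='g'->'f', delta=(6-7)*11^2 mod 101 = 81, hash=67+81 mod 101 = 47
Option E: s[0]='h'->'c', delta=(3-8)*11^3 mod 101 = 11, hash=67+11 mod 101 = 78

Answer: B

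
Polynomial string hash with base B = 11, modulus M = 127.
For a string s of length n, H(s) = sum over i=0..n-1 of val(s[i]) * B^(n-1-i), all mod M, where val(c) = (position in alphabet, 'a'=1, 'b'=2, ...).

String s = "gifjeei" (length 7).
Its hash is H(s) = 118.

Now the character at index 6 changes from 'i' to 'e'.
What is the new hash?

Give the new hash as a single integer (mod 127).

val('i') = 9, val('e') = 5
Position k = 6, exponent = n-1-k = 0
B^0 mod M = 11^0 mod 127 = 1
Delta = (5 - 9) * 1 mod 127 = 123
New hash = (118 + 123) mod 127 = 114

Answer: 114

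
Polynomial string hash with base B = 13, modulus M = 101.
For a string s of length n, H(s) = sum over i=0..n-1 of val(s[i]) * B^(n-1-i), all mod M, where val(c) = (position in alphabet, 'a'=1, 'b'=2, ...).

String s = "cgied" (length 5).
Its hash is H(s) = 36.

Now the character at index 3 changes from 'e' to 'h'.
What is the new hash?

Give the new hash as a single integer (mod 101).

Answer: 75

Derivation:
val('e') = 5, val('h') = 8
Position k = 3, exponent = n-1-k = 1
B^1 mod M = 13^1 mod 101 = 13
Delta = (8 - 5) * 13 mod 101 = 39
New hash = (36 + 39) mod 101 = 75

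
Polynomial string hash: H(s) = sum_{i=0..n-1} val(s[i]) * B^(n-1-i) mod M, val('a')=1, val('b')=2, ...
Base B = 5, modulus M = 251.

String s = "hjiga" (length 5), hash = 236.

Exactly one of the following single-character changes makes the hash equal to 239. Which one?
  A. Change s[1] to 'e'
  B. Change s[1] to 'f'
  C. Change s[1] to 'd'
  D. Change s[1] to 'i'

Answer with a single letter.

Option A: s[1]='j'->'e', delta=(5-10)*5^3 mod 251 = 128, hash=236+128 mod 251 = 113
Option B: s[1]='j'->'f', delta=(6-10)*5^3 mod 251 = 2, hash=236+2 mod 251 = 238
Option C: s[1]='j'->'d', delta=(4-10)*5^3 mod 251 = 3, hash=236+3 mod 251 = 239 <-- target
Option D: s[1]='j'->'i', delta=(9-10)*5^3 mod 251 = 126, hash=236+126 mod 251 = 111

Answer: C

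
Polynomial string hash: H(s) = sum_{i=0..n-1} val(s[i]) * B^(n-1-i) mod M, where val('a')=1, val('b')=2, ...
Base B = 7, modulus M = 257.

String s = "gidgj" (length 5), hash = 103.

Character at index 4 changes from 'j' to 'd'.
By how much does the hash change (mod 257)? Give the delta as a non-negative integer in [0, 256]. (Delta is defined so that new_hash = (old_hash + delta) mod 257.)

Delta formula: (val(new) - val(old)) * B^(n-1-k) mod M
  val('d') - val('j') = 4 - 10 = -6
  B^(n-1-k) = 7^0 mod 257 = 1
  Delta = -6 * 1 mod 257 = 251

Answer: 251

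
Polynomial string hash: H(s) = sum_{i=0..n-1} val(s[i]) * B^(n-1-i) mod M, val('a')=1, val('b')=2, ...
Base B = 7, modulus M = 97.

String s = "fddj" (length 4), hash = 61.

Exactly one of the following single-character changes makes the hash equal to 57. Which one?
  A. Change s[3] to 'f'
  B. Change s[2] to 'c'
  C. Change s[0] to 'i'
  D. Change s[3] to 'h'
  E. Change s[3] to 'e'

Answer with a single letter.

Option A: s[3]='j'->'f', delta=(6-10)*7^0 mod 97 = 93, hash=61+93 mod 97 = 57 <-- target
Option B: s[2]='d'->'c', delta=(3-4)*7^1 mod 97 = 90, hash=61+90 mod 97 = 54
Option C: s[0]='f'->'i', delta=(9-6)*7^3 mod 97 = 59, hash=61+59 mod 97 = 23
Option D: s[3]='j'->'h', delta=(8-10)*7^0 mod 97 = 95, hash=61+95 mod 97 = 59
Option E: s[3]='j'->'e', delta=(5-10)*7^0 mod 97 = 92, hash=61+92 mod 97 = 56

Answer: A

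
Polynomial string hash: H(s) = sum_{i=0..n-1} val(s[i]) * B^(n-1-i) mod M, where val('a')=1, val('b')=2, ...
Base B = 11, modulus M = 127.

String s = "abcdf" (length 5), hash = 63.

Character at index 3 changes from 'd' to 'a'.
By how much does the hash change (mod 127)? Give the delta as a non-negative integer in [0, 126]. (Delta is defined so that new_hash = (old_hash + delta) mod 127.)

Answer: 94

Derivation:
Delta formula: (val(new) - val(old)) * B^(n-1-k) mod M
  val('a') - val('d') = 1 - 4 = -3
  B^(n-1-k) = 11^1 mod 127 = 11
  Delta = -3 * 11 mod 127 = 94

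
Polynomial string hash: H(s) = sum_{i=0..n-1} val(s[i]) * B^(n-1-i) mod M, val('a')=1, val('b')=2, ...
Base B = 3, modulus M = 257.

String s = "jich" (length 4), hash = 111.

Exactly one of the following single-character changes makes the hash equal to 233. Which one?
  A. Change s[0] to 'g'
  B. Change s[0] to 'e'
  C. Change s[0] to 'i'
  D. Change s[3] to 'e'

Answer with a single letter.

Answer: B

Derivation:
Option A: s[0]='j'->'g', delta=(7-10)*3^3 mod 257 = 176, hash=111+176 mod 257 = 30
Option B: s[0]='j'->'e', delta=(5-10)*3^3 mod 257 = 122, hash=111+122 mod 257 = 233 <-- target
Option C: s[0]='j'->'i', delta=(9-10)*3^3 mod 257 = 230, hash=111+230 mod 257 = 84
Option D: s[3]='h'->'e', delta=(5-8)*3^0 mod 257 = 254, hash=111+254 mod 257 = 108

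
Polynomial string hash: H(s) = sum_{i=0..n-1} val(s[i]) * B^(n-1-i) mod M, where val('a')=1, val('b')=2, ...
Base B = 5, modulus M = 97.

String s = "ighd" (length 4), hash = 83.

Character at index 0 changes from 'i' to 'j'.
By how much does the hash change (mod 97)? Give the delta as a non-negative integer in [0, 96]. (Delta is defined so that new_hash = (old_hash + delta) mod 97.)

Answer: 28

Derivation:
Delta formula: (val(new) - val(old)) * B^(n-1-k) mod M
  val('j') - val('i') = 10 - 9 = 1
  B^(n-1-k) = 5^3 mod 97 = 28
  Delta = 1 * 28 mod 97 = 28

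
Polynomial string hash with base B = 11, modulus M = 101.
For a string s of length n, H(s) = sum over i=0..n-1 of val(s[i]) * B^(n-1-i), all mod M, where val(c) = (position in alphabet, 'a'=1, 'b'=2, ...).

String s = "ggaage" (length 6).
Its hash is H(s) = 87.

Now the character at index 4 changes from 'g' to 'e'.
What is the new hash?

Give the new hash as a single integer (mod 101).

val('g') = 7, val('e') = 5
Position k = 4, exponent = n-1-k = 1
B^1 mod M = 11^1 mod 101 = 11
Delta = (5 - 7) * 11 mod 101 = 79
New hash = (87 + 79) mod 101 = 65

Answer: 65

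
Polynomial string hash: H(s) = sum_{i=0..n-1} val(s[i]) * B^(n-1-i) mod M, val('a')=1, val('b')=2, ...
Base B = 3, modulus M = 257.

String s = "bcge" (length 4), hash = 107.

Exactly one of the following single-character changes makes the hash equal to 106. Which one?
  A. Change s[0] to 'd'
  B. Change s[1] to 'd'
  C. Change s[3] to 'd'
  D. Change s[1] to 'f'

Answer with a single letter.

Answer: C

Derivation:
Option A: s[0]='b'->'d', delta=(4-2)*3^3 mod 257 = 54, hash=107+54 mod 257 = 161
Option B: s[1]='c'->'d', delta=(4-3)*3^2 mod 257 = 9, hash=107+9 mod 257 = 116
Option C: s[3]='e'->'d', delta=(4-5)*3^0 mod 257 = 256, hash=107+256 mod 257 = 106 <-- target
Option D: s[1]='c'->'f', delta=(6-3)*3^2 mod 257 = 27, hash=107+27 mod 257 = 134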